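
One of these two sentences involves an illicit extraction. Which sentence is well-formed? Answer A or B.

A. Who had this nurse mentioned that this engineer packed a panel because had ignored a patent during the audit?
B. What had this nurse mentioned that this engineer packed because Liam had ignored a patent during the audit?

B

In A, the wh-phrase is extracted from inside an adjunct island (introduced by "because"), which blocks movement.
In B, the extraction path crosses only that-complement boundaries, which are transparent.
So B is grammatical.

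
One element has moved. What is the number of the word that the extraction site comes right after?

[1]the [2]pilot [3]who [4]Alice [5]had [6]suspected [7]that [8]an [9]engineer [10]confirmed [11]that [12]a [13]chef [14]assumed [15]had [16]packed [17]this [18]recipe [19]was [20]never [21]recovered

The displaced element is "the pilot" (word 2).
It is linked across 3 clause boundaries (that → that → Ø).
It functions as the subject of "packed", so the gap sits immediately after word 14 ("assumed").
Base order: Alice had suspected that an engineer confirmed that a chef assumed that the pilot had packed this recipe.

14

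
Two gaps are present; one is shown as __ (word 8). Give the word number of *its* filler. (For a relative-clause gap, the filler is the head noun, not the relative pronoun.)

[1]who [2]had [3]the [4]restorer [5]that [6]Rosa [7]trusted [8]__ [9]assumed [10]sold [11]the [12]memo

4

The marked gap is inside the relative clause, the direct object of "trusted".
Its filler is the head noun "restorer" (via "that"), at word 4.
(The other dependency links word 1 to a gap after word 9.)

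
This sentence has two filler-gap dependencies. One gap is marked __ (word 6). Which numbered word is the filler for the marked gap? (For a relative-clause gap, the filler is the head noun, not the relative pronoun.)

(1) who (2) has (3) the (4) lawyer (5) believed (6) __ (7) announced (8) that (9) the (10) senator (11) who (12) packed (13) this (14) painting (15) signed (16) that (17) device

The marked gap is the subject of "announced".
Its filler is the fronted wh-phrase "who", at word 1.
(The other dependency links word 10 to a gap after word 11.)

1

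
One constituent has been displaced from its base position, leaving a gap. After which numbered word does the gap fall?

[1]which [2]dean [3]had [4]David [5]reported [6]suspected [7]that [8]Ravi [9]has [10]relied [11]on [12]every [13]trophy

The displaced element is "which dean" (word 2).
It is linked across 1 clause boundary (Ø).
It functions as the subject of "suspected", so the gap sits immediately after word 5 ("reported").
Base order: David had reported that which dean suspected that Ravi has relied on every trophy.

5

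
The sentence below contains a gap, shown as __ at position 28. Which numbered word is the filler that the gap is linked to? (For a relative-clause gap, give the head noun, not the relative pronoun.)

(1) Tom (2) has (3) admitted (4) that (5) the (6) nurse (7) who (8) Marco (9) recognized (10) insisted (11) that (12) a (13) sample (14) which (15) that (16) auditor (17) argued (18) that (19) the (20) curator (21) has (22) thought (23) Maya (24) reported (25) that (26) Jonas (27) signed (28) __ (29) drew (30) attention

13

The gap at 28 is the object of "signed", inside a relative clause.
The relative pronoun is "which" (word 14); it is bound by the head noun immediately before it.
Its filler is the head noun "sample", at word 13.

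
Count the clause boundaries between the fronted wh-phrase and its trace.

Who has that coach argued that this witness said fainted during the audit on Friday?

"who" is extracted from the subject of "fainted".
Boundaries crossed, outermost first: [that], [Ø] — 2 in total.

2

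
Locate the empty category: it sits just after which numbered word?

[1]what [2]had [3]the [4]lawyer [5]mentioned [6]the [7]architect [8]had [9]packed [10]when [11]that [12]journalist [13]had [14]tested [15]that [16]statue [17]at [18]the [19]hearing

9

The displaced element is "what" (word 1).
It is linked across 1 clause boundary (Ø).
It functions as the direct object of "packed", so the gap sits immediately after word 9 ("packed").
Base order: The lawyer had mentioned the architect had packed what when that journalist had tested that statue at the hearing.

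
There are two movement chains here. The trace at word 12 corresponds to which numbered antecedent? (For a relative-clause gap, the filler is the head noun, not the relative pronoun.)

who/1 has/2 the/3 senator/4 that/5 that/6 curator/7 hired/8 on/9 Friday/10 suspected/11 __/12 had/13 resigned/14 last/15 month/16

1

The marked gap is the subject of "resigned".
Its filler is the fronted wh-phrase "who", at word 1.
(The other dependency links word 4 to a gap after word 8.)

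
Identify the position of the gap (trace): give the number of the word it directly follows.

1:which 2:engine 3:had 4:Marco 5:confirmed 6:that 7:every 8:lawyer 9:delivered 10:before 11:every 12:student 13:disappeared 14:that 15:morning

9

The displaced element is "which engine" (word 2).
It is linked across 1 clause boundary (that).
It functions as the direct object of "delivered", so the gap sits immediately after word 9 ("delivered").
Base order: Marco had confirmed that every lawyer delivered which engine before every student disappeared that morning.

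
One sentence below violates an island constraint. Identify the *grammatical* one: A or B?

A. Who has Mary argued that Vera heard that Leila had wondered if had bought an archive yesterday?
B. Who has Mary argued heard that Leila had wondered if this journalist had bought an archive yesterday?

B

In A, the wh-phrase is extracted from inside a wh-island (introduced by "if"), which blocks movement.
In B, the extraction path crosses only that-complement boundaries, which are transparent.
So B is grammatical.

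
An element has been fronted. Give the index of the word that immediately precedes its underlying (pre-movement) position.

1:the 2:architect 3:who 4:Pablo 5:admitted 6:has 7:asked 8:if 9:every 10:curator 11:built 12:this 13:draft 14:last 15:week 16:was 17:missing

The displaced element is "the architect" (word 2).
It is linked across 1 clause boundary (Ø).
It functions as the subject of "asked", so the gap sits immediately after word 5 ("admitted").
Base order: Pablo admitted that the architect has asked if every curator built this draft last week.

5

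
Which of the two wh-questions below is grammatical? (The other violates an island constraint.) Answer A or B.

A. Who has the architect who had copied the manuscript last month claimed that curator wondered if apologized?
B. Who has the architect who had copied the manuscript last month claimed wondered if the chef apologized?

B

In A, the wh-phrase is extracted from inside a wh-island (introduced by "if"), which blocks movement.
In B, the extraction path crosses only that-complement boundaries, which are transparent.
So B is grammatical.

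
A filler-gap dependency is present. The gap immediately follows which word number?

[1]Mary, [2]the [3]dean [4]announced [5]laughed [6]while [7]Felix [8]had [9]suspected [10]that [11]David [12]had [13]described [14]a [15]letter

The displaced element is "Mary" (word 1).
It is linked across 1 clause boundary (Ø).
It functions as the subject of "laughed", so the gap sits immediately after word 4 ("announced").
Base order: The dean announced Mary laughed while Felix had suspected that David had described a letter.

4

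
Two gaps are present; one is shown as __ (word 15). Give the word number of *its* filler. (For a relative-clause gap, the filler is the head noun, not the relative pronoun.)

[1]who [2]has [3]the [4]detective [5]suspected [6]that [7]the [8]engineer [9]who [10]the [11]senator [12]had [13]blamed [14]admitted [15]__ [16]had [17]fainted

The marked gap is the subject of "fainted".
Its filler is the fronted wh-phrase "who", at word 1.
(The other dependency links word 8 to a gap after word 13.)

1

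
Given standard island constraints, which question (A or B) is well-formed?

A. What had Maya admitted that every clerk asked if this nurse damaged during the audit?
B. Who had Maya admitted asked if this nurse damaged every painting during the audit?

B

In A, the wh-phrase is extracted from inside a wh-island (introduced by "if"), which blocks movement.
In B, the extraction path crosses only that-complement boundaries, which are transparent.
So B is grammatical.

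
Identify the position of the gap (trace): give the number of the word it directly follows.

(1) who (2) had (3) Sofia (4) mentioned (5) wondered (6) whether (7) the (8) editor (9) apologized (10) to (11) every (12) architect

The displaced element is "who" (word 1).
It is linked across 1 clause boundary (Ø).
It functions as the subject of "wondered", so the gap sits immediately after word 4 ("mentioned").
Base order: Sofia had mentioned that who wondered whether the editor apologized to every architect.

4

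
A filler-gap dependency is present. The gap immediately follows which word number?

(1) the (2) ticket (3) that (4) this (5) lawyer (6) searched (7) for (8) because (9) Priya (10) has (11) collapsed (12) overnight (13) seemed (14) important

7

The displaced element is "the ticket" (word 2).
It functions as the object of the preposition "for" of "searched", so the gap sits immediately after word 7 ("for").
Base order: This lawyer searched for the ticket because Priya has collapsed overnight.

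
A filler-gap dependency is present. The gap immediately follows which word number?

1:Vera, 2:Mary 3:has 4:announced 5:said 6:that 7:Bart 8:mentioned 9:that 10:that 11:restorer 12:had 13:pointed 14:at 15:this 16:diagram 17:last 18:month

The displaced element is "Vera" (word 1).
It is linked across 1 clause boundary (Ø).
It functions as the subject of "said", so the gap sits immediately after word 4 ("announced").
Base order: Mary has announced that Vera said that Bart mentioned that that restorer had pointed at this diagram last month.

4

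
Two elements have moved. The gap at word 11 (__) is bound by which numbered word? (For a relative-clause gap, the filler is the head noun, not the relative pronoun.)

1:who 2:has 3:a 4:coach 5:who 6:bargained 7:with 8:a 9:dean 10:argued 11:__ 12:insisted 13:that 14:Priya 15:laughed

The marked gap is the subject of "insisted".
Its filler is the fronted wh-phrase "who", at word 1.
(The other dependency links word 4 to a gap after word 5.)

1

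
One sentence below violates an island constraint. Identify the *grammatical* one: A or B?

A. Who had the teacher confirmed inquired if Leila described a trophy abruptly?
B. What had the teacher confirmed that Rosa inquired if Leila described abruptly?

A

In B, the wh-phrase is extracted from inside a wh-island (introduced by "if"), which blocks movement.
In A, the extraction path crosses only that-complement boundaries, which are transparent.
So A is grammatical.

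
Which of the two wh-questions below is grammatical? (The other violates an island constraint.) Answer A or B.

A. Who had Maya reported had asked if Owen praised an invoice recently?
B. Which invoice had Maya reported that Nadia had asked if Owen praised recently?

In B, the wh-phrase is extracted from inside a wh-island (introduced by "if"), which blocks movement.
In A, the extraction path crosses only that-complement boundaries, which are transparent.
So A is grammatical.

A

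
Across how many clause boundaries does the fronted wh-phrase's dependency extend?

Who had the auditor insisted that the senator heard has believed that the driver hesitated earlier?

"who" is extracted from the subject of "believed".
Boundaries crossed, outermost first: [that], [Ø] — 2 in total.

2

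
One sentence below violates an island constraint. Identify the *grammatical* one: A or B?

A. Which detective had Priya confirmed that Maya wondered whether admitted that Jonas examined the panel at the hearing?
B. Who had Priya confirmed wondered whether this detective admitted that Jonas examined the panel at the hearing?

In A, the wh-phrase is extracted from inside a wh-island (introduced by "whether"), which blocks movement.
In B, the extraction path crosses only that-complement boundaries, which are transparent.
So B is grammatical.

B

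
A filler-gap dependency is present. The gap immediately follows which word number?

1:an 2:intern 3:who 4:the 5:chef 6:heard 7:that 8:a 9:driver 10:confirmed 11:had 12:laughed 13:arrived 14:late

10

The displaced element is "an intern" (word 2).
It is linked across 2 clause boundaries (that → Ø).
It functions as the subject of "laughed", so the gap sits immediately after word 10 ("confirmed").
Base order: The chef heard that a driver confirmed that an intern had laughed.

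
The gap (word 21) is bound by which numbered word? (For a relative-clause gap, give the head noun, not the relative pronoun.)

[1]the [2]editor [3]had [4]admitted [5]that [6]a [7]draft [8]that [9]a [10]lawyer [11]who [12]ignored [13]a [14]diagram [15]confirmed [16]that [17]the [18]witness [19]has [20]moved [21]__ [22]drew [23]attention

The gap at 21 is the object of "moved", inside a relative clause.
The relative pronoun is "that" (word 8); it is bound by the head noun immediately before it.
Its filler is the head noun "draft", at word 7.

7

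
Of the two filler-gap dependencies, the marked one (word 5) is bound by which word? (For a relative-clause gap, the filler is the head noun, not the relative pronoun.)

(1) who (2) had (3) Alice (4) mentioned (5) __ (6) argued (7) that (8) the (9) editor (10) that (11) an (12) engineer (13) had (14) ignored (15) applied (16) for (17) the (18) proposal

The marked gap is the subject of "argued".
Its filler is the fronted wh-phrase "who", at word 1.
(The other dependency links word 9 to a gap after word 14.)

1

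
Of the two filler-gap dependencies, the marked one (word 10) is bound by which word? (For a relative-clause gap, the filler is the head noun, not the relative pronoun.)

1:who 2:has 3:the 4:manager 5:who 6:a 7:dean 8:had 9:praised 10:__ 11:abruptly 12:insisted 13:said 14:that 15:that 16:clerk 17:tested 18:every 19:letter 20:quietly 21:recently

4

The marked gap is inside the relative clause, the direct object of "praised".
Its filler is the head noun "manager" (via "who"), at word 4.
(The other dependency links word 1 to a gap after word 12.)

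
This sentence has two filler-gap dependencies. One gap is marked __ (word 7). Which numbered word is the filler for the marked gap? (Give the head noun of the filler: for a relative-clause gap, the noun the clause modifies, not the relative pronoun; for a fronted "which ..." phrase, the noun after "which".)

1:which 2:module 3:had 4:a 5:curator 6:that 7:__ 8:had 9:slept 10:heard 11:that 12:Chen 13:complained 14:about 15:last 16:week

The marked gap is inside the relative clause, the subject of "slept".
Its filler is the head noun "curator" (via "that"), at word 5.
(The other dependency links word 2 to a gap after word 14.)

5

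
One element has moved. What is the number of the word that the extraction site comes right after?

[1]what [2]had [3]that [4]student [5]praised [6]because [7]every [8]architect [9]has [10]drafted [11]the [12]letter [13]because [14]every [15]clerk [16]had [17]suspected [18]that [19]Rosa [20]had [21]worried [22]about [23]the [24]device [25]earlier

The displaced element is "what" (word 1).
It functions as the direct object of "praised", so the gap sits immediately after word 5 ("praised").
Base order: That student had praised what because every architect has drafted the letter because every clerk had suspected that Rosa had worried about the device earlier.

5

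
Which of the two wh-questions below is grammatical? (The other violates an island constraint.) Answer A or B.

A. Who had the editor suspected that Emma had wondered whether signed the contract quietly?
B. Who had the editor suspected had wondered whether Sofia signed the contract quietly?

B

In A, the wh-phrase is extracted from inside a wh-island (introduced by "whether"), which blocks movement.
In B, the extraction path crosses only that-complement boundaries, which are transparent.
So B is grammatical.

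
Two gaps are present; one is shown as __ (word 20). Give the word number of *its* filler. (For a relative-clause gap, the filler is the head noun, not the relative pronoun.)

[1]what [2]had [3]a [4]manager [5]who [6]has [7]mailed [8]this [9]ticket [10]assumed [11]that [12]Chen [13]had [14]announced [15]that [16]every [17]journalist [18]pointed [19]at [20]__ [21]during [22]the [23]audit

1

The marked gap is the object of the preposition "at" of "pointed".
Its filler is the fronted wh-phrase "what", at word 1.
(The other dependency links word 4 to a gap after word 5.)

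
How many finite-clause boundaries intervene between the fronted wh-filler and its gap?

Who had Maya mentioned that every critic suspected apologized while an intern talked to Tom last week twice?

2

"who" is extracted from the subject of "apologized".
Boundaries crossed, outermost first: [that], [Ø] — 2 in total.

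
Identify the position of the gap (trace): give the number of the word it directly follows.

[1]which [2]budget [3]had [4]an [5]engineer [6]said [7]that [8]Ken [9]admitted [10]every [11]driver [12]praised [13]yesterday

The displaced element is "which budget" (word 2).
It is linked across 2 clause boundaries (that → Ø).
It functions as the direct object of "praised", so the gap sits immediately after word 12 ("praised").
Base order: An engineer had said that Ken admitted every driver praised which budget yesterday.

12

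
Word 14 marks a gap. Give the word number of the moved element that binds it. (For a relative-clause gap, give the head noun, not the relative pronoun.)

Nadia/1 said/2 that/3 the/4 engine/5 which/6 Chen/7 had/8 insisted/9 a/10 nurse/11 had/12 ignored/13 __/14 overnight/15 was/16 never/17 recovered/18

5

The gap at 14 is the object of "ignored", inside a relative clause.
The relative pronoun is "which" (word 6); it is bound by the head noun immediately before it.
Its filler is the head noun "engine", at word 5.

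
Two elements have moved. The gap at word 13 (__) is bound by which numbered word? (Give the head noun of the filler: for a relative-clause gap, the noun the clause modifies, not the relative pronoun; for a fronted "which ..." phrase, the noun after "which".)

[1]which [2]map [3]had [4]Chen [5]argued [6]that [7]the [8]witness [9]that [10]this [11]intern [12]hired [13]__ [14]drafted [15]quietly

The marked gap is inside the relative clause, the direct object of "hired".
Its filler is the head noun "witness" (via "that"), at word 8.
(The other dependency links word 2 to a gap after word 14.)

8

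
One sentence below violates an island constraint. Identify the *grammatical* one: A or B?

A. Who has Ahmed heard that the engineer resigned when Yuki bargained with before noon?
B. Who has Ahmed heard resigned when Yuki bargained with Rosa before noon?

In A, the wh-phrase is extracted from inside an adjunct island (introduced by "when"), which blocks movement.
In B, the extraction path crosses only that-complement boundaries, which are transparent.
So B is grammatical.

B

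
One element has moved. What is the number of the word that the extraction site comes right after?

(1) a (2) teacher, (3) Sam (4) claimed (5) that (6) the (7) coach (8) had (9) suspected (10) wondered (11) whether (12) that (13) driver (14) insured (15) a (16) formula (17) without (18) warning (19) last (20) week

The displaced element is "a teacher" (word 2).
It is linked across 2 clause boundaries (that → Ø).
It functions as the subject of "wondered", so the gap sits immediately after word 9 ("suspected").
Base order: Sam claimed that the coach had suspected that a teacher wondered whether that driver insured a formula without warning last week.

9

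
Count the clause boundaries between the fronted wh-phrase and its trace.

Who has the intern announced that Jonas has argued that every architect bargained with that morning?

"who" is extracted from the PP object of "bargained".
Boundaries crossed, outermost first: [that], [that] — 2 in total.

2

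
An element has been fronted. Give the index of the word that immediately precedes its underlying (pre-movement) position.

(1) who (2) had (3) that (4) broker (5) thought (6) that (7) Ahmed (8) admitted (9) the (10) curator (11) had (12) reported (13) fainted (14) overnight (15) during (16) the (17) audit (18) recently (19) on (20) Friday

The displaced element is "who" (word 1).
It is linked across 3 clause boundaries (that → Ø → Ø).
It functions as the subject of "fainted", so the gap sits immediately after word 12 ("reported").
Base order: That broker had thought that Ahmed admitted the curator had reported that who fainted overnight during the audit recently on Friday.

12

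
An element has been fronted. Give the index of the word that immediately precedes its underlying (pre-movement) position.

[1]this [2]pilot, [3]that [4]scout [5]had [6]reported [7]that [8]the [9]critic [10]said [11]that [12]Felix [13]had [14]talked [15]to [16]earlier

The displaced element is "this pilot" (word 2).
It is linked across 2 clause boundaries (that → that).
It functions as the object of the preposition "to" of "talked", so the gap sits immediately after word 15 ("to").
Base order: That scout had reported that the critic said that Felix had talked to this pilot earlier.

15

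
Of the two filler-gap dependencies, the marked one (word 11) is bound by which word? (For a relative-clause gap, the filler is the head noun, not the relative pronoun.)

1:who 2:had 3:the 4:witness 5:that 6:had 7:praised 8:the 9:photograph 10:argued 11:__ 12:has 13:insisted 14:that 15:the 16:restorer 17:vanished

The marked gap is the subject of "insisted".
Its filler is the fronted wh-phrase "who", at word 1.
(The other dependency links word 4 to a gap after word 5.)

1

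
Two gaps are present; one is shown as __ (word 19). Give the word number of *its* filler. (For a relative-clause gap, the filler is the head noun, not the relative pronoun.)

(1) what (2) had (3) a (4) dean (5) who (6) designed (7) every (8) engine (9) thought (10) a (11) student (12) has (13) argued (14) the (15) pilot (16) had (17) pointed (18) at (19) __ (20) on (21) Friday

The marked gap is the object of the preposition "at" of "pointed".
Its filler is the fronted wh-phrase "what", at word 1.
(The other dependency links word 4 to a gap after word 5.)

1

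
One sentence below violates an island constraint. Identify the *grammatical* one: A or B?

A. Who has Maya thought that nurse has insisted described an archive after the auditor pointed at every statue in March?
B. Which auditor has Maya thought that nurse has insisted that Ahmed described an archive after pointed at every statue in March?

A

In B, the wh-phrase is extracted from inside an adjunct island (introduced by "after"), which blocks movement.
In A, the extraction path crosses only that-complement boundaries, which are transparent.
So A is grammatical.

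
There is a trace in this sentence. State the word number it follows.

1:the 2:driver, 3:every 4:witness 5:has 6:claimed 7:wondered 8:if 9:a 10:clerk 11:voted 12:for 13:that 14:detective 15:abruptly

The displaced element is "the driver" (word 2).
It is linked across 1 clause boundary (Ø).
It functions as the subject of "wondered", so the gap sits immediately after word 6 ("claimed").
Base order: Every witness has claimed that the driver wondered if a clerk voted for that detective abruptly.

6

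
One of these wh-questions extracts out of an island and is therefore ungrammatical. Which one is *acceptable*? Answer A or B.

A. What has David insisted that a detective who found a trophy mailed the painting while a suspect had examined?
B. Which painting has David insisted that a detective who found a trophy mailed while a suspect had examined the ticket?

B

In A, the wh-phrase is extracted from inside an adjunct island (introduced by "while"), which blocks movement.
In B, the extraction path crosses only that-complement boundaries, which are transparent.
So B is grammatical.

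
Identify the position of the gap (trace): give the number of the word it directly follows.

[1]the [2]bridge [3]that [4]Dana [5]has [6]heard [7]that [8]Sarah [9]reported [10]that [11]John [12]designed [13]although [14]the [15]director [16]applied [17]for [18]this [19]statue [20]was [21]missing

12

The displaced element is "the bridge" (word 2).
It is linked across 2 clause boundaries (that → that).
It functions as the direct object of "designed", so the gap sits immediately after word 12 ("designed").
Base order: Dana has heard that Sarah reported that John designed the bridge although the director applied for this statue.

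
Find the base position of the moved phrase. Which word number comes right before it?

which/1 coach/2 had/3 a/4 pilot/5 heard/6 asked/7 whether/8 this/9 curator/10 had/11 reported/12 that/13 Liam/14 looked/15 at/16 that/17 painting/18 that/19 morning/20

6

The displaced element is "which coach" (word 2).
It is linked across 1 clause boundary (Ø).
It functions as the subject of "asked", so the gap sits immediately after word 6 ("heard").
Base order: A pilot had heard which coach asked whether this curator had reported that Liam looked at that painting that morning.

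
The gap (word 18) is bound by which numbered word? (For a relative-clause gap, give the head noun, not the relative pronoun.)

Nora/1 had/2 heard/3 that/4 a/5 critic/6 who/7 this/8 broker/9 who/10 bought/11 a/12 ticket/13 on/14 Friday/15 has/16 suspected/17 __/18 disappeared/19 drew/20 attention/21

6

The gap at 18 is the subject of "disappeared", inside a relative clause.
The relative pronoun is "who" (word 7); it is bound by the head noun immediately before it.
Its filler is the head noun "critic", at word 6.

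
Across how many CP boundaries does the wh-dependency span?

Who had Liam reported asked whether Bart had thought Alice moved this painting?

"who" is extracted from the subject of "asked".
Boundaries crossed, outermost first: [Ø] — 1 in total.

1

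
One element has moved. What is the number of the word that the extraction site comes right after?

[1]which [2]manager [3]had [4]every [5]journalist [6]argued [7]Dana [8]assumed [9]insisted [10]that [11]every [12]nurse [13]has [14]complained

8

The displaced element is "which manager" (word 2).
It is linked across 2 clause boundaries (Ø → Ø).
It functions as the subject of "insisted", so the gap sits immediately after word 8 ("assumed").
Base order: Every journalist had argued Dana assumed that which manager insisted that every nurse has complained.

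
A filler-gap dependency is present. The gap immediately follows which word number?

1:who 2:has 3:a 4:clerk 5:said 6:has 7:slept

5

The displaced element is "who" (word 1).
It is linked across 1 clause boundary (Ø).
It functions as the subject of "slept", so the gap sits immediately after word 5 ("said").
Base order: A clerk has said that who has slept.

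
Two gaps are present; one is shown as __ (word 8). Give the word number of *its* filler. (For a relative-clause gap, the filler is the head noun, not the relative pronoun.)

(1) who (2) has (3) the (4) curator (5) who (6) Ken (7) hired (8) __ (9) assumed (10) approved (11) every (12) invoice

4

The marked gap is inside the relative clause, the direct object of "hired".
Its filler is the head noun "curator" (via "who"), at word 4.
(The other dependency links word 1 to a gap after word 9.)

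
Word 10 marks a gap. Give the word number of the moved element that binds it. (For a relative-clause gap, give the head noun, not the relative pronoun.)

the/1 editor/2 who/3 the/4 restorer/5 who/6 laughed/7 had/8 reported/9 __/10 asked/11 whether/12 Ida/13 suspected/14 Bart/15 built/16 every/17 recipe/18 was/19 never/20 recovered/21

The gap at 10 is the subject of "asked", inside a relative clause.
The relative pronoun is "who" (word 3); it is bound by the head noun immediately before it.
Its filler is the head noun "editor", at word 2.

2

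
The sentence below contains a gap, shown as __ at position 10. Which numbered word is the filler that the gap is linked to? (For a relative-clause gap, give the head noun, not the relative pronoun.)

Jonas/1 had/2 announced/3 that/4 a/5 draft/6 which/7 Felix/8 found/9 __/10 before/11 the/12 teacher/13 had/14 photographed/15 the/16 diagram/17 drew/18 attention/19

6

The gap at 10 is the object of "found", inside a relative clause.
The relative pronoun is "which" (word 7); it is bound by the head noun immediately before it.
Its filler is the head noun "draft", at word 6.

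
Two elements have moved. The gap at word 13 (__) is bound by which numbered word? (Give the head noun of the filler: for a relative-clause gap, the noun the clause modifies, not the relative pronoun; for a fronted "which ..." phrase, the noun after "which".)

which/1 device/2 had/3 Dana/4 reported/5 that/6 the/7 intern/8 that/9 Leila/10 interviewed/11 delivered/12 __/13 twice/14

The marked gap is the direct object of "delivered".
Its filler is the fronted wh-phrase "which device", at word 2.
(The other dependency links word 8 to a gap after word 11.)

2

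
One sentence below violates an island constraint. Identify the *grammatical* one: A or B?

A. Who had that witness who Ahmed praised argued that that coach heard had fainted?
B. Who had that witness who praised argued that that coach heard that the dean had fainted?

A

In B, the wh-phrase is extracted from inside a complex-NP island (relative clause) (introduced by "who"), which blocks movement.
In A, the extraction path crosses only that-complement boundaries, which are transparent.
So A is grammatical.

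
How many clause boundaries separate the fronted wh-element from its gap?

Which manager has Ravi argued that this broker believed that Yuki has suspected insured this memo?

3

"which manager" is extracted from the subject of "insured".
Boundaries crossed, outermost first: [that], [that], [Ø] — 3 in total.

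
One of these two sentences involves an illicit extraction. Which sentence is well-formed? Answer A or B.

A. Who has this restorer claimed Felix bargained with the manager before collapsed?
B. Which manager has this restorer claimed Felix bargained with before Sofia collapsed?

B

In A, the wh-phrase is extracted from inside an adjunct island (introduced by "before"), which blocks movement.
In B, the extraction path crosses only that-complement boundaries, which are transparent.
So B is grammatical.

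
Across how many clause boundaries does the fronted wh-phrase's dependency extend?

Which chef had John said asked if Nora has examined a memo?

1

"which chef" is extracted from the subject of "asked".
Boundaries crossed, outermost first: [Ø] — 1 in total.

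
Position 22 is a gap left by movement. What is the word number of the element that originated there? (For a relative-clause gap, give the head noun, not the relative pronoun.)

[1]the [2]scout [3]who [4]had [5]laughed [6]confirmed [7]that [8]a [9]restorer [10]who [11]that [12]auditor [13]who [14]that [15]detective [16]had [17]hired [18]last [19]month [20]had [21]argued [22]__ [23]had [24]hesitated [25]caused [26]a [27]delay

9

The gap at 22 is the subject of "hesitated", inside a relative clause.
The relative pronoun is "who" (word 10); it is bound by the head noun immediately before it.
Its filler is the head noun "restorer", at word 9.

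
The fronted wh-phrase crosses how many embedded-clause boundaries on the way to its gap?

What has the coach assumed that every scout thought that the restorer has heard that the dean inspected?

"what" is extracted from the object of "inspected".
Boundaries crossed, outermost first: [that], [that], [that] — 3 in total.

3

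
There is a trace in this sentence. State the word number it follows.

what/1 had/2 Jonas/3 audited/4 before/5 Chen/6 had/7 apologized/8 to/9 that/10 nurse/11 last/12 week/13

4

The displaced element is "what" (word 1).
It functions as the direct object of "audited", so the gap sits immediately after word 4 ("audited").
Base order: Jonas had audited what before Chen had apologized to that nurse last week.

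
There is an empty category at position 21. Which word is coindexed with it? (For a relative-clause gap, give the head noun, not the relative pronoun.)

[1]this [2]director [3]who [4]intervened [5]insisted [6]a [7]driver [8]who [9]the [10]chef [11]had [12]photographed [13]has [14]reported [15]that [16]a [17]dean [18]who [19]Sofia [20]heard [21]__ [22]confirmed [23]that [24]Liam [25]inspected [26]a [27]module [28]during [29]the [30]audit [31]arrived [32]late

17

The gap at 21 is the subject of "confirmed", inside a relative clause.
The relative pronoun is "who" (word 18); it is bound by the head noun immediately before it.
Its filler is the head noun "dean", at word 17.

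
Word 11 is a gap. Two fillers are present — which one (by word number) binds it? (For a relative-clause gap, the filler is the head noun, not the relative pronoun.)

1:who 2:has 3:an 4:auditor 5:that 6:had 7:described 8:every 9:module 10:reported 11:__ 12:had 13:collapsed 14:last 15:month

The marked gap is the subject of "collapsed".
Its filler is the fronted wh-phrase "who", at word 1.
(The other dependency links word 4 to a gap after word 5.)

1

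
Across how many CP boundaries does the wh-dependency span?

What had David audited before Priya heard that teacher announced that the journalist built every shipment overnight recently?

"what" originates inside the matrix clause — no clause boundary is crossed.

0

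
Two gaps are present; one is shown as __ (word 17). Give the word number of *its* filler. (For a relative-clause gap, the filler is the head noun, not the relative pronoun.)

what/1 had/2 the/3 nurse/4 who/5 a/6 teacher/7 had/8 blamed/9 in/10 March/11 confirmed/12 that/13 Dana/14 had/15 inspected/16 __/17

The marked gap is the direct object of "inspected".
Its filler is the fronted wh-phrase "what", at word 1.
(The other dependency links word 4 to a gap after word 9.)

1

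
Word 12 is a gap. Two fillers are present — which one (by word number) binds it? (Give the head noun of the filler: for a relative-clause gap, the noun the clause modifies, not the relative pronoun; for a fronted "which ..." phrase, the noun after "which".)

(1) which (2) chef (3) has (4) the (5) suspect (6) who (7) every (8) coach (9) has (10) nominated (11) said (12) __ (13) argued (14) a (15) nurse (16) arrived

The marked gap is the subject of "argued".
Its filler is the fronted wh-phrase "which chef", at word 2.
(The other dependency links word 5 to a gap after word 10.)

2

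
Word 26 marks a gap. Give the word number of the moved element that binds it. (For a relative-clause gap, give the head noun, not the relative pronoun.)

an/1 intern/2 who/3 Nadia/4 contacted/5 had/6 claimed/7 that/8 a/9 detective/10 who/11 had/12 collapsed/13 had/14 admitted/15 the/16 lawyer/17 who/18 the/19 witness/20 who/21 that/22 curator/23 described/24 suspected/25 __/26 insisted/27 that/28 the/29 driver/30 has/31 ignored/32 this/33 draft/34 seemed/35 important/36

17

The gap at 26 is the subject of "insisted", inside a relative clause.
The relative pronoun is "who" (word 18); it is bound by the head noun immediately before it.
Its filler is the head noun "lawyer", at word 17.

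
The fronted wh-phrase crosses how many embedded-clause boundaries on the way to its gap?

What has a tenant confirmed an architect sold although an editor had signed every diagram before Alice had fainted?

"what" is extracted from the object of "sold".
Boundaries crossed, outermost first: [Ø] — 1 in total.

1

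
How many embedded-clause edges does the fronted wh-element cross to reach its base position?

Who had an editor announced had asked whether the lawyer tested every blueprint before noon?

1

"who" is extracted from the subject of "asked".
Boundaries crossed, outermost first: [Ø] — 1 in total.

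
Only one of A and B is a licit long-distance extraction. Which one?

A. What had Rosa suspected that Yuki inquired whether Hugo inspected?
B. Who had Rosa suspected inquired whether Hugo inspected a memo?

B

In A, the wh-phrase is extracted from inside a wh-island (introduced by "whether"), which blocks movement.
In B, the extraction path crosses only that-complement boundaries, which are transparent.
So B is grammatical.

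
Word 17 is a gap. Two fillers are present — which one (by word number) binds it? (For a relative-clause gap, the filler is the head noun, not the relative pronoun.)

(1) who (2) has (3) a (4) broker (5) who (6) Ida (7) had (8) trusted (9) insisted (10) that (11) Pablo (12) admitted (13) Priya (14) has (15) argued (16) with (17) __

1

The marked gap is the object of the preposition "with" of "argued".
Its filler is the fronted wh-phrase "who", at word 1.
(The other dependency links word 4 to a gap after word 8.)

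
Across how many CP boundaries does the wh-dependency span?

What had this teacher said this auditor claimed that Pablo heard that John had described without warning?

"what" is extracted from the object of "described".
Boundaries crossed, outermost first: [Ø], [that], [that] — 3 in total.

3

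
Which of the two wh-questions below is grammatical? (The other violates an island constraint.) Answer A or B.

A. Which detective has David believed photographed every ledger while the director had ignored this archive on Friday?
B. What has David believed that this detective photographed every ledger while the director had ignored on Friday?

In B, the wh-phrase is extracted from inside an adjunct island (introduced by "while"), which blocks movement.
In A, the extraction path crosses only that-complement boundaries, which are transparent.
So A is grammatical.

A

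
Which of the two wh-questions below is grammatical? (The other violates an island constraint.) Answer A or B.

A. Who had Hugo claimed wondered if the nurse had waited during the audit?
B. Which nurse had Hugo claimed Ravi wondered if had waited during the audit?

In B, the wh-phrase is extracted from inside a wh-island (introduced by "if"), which blocks movement.
In A, the extraction path crosses only that-complement boundaries, which are transparent.
So A is grammatical.

A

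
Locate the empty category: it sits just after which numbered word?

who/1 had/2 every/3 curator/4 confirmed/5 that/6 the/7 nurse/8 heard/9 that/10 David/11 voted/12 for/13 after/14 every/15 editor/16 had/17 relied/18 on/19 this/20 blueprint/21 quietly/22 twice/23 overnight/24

13

The displaced element is "who" (word 1).
It is linked across 2 clause boundaries (that → that).
It functions as the object of the preposition "for" of "voted", so the gap sits immediately after word 13 ("for").
Base order: Every curator had confirmed that the nurse heard that David voted for who after every editor had relied on this blueprint quietly twice overnight.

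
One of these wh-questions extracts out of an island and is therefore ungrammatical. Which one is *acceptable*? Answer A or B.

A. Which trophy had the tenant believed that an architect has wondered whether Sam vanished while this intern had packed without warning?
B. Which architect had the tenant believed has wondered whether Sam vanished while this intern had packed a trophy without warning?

B

In A, the wh-phrase is extracted from inside a wh-island (introduced by "whether"), which blocks movement.
In B, the extraction path crosses only that-complement boundaries, which are transparent.
So B is grammatical.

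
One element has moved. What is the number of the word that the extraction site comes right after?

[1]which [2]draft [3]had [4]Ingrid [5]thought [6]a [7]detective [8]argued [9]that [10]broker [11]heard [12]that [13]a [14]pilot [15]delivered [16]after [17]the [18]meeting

The displaced element is "which draft" (word 2).
It is linked across 3 clause boundaries (Ø → Ø → that).
It functions as the direct object of "delivered", so the gap sits immediately after word 15 ("delivered").
Base order: Ingrid had thought a detective argued that broker heard that a pilot delivered which draft after the meeting.

15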